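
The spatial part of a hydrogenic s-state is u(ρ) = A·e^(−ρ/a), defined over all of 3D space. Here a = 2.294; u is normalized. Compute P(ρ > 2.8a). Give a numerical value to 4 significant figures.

Integrate the radial probability density 4πρ²|u|² over ρ > 2.8a.
A² is fixed by ∫₀^∞ 4πρ²|u|² dρ = 1, i.e. A² = (π·a^3)^(−1).
In terms of t = ρ/a (A², 4π and the length scale all cancel between numerator and denominator), P = [∫_{2.8}^{∞} t^2·e^(-2·t) dt] / [∫_{0}^{∞} t^2·e^(-2·t) dt].
With ∫ t^2·e^(-2·t) dt = -(2·t^2 + 2·t + 1)·e^(-2·t)/4 + C, the region integral is 557·e^(-28/5)/100 and the full one is 1/4.
Taking the ratio yields P = 0.082388.

P ≈ 0.08239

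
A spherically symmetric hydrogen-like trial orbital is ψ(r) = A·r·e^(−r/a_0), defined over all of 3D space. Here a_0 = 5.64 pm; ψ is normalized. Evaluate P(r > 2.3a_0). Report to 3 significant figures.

P ≈ 0.513

P = ∫ |ψ|² 4πr² dr over r > 2.3a_0.
A² is fixed by ∫₀^∞ 4πr²|ψ|² dr = 1, i.e. A² = (3·π·a_0^5)^(−1).
Let u = r/a_0; then A², 4π and the length scale all cancel, so P = ∫_{2.3}^{∞} u^4·e^(-2·u) du ÷ ∫_{0}^{∞} u^4·e^(-2·u) du.
Using ∫ u^4·e^(-2·u) du = -(u^4/2 + u^3 + 3·u^2/2 + 3·u/2 + 3/4)·e^(-2·u), the numerator is ≈ 0.38493 and the denominator is 3/4.
Taking the ratio yields P = 0.5132.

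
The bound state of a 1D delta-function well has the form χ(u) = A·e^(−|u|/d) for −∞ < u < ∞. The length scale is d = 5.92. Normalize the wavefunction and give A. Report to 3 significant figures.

We need A² ∫|f|² du = 1, taking the integral from −∞ to ∞.
The integral (without the A² prefactor) comes out to d.
Setting this equal to 1 gives A² = 1/(d).
With d = 5.92: A² = 0.1689 and A = 0.4110.

A ≈ 0.411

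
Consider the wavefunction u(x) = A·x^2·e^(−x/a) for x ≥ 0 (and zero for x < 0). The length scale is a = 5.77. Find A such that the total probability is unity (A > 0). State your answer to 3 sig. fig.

Normalization requires ∫|u|² dx = 1, integrated from 0 to ∞.
The integral (without the A² prefactor) comes out to 3·a^5/4.
Setting this equal to 1 gives A² = 1/(3·a^5/4).
With a = 5.77: A² = 0.0002085 and A = 0.01444.

A ≈ 0.0144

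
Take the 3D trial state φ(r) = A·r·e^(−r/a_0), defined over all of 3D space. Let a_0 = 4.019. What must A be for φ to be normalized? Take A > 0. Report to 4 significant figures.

The normalization condition is ∫|φ|² 4πr² dr = 1 from 0 to ∞.
In 3D with spherical symmetry the volume element is 4πr² dr.
Using ∫₀^∞ rⁿ e^(−αr) dr = n!/αⁿ⁺¹, carrying out the integral gives A² · 3·π·a_0^5.
So A² = (3·π·a_0^5)^(−1).
Substituting a_0 = 4.019 gives A² = 0.00010119, so A = 0.010059.

A ≈ 0.01006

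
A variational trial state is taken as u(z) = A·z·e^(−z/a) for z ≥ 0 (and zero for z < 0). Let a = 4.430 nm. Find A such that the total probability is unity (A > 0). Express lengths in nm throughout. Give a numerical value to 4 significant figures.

The normalization condition is ∫|u|² dz = 1 from 0 to ∞.
The integral (without the A² prefactor) comes out to a^3/4.
So A² = (a^3/4)^(−1).
With a = 4.430: A² = 0.046010 and A = 0.21450.

A ≈ 0.2145 nm^(-3/2)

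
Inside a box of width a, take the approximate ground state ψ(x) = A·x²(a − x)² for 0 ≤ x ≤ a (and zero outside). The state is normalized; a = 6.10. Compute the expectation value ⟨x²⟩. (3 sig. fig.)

By definition ⟨x²⟩ = ∫ x^2 |ψ(x)|² dx.
Expanding the polynomial and integrating term by term, evaluating both integrals, ⟨x²⟩ = 3·a^2/11.
Putting a = 6.10 gives 10.15.

⟨x^2⟩ ≈ 10.1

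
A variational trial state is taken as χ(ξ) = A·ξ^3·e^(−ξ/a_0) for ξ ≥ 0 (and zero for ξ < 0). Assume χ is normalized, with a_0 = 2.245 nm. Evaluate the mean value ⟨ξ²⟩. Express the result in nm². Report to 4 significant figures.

⟨ξ^2⟩ ≈ 70.56 nm^2

⟨ξ²⟩ = ∫ ξ^2 |χ|² dξ over the full domain.
Evaluating both integrals, ⟨ξ²⟩ = 14·a_0^2.
Putting a_0 = 2.245 gives 70.560.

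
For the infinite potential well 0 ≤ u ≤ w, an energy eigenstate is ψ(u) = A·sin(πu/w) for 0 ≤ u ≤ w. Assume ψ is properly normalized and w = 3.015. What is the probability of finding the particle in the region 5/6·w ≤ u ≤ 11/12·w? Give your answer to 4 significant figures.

The probability is P = ∫ |ψ|² du over [5/6·w, 11/12·w].
The normalization integral ∫|ψ|²du over the whole domain equals w/2·A², and A² cancels in the ratio.
Substituting t = u/w, A² and the length scale cancel in the ratio: P = ∫_{5/6}^{11/12} sin(π·t)^2 dt / ∫_{0}^{1} sin(π·t)^2 dt.
Using ∫ sin(π·t)^2 dt = t/2 - sin(2·π·t)/(4·π), the numerator is -√(3)/(8·π) + 1/(8·π) + 1/24 and the denominator is 1/2.
Taking the ratio, P = (-3·√(3) + 3 + π)/(12·π).

P ≈ 0.02508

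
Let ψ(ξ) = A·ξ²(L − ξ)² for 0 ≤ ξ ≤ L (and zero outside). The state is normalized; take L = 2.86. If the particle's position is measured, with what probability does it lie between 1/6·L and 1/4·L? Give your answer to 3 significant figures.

P ≈ 0.0400

|ψ|² is the probability density, so P = ∫_{1/6·L}^{1/4·L} |ψ|² dξ.
Since A² = 1/(L^9/630), this is the region integral divided by the full normalization integral.
Substituting u = ξ/L, A² and the length scale cancel in the ratio: P = ∫_{1/6}^{1/4} u^4·(1 - u)^4 du / ∫_{0}^{1} u^4·(1 - u)^4 du.
Using ∫ u^4·(1 - u)^4 du = u^5·(70·u^4 - 315·u^3 + 540·u^2 - 420·u + 126)/630, the numerator is ≈ 0.000063456 and the denominator is 1/630.
Taking the ratio, P = 0.03998.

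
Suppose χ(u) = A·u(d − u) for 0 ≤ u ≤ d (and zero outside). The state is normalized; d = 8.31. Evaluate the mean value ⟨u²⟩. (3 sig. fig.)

⟨u^2⟩ ≈ 19.7

⟨u²⟩ = ∫ u^2 |χ|² du over the full domain.
Expanding the polynomial and integrating term by term, since the A² factors cancel between numerator and denominator, ⟨u²⟩ = 2·d^2/7.
Putting d = 8.31 gives 19.73.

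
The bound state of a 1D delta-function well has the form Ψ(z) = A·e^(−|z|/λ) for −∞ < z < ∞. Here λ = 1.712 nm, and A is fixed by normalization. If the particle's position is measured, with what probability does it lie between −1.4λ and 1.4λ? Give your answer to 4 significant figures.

P ≈ 0.9392

The probability is P = ∫ |Ψ|² dz over [−1.4λ, 1.4λ].
The normalization integral ∫|Ψ|²dz over the whole domain equals λ·A², and A² cancels in the ratio.
Both integrals are even about z = 0, so only the z ≥ 0 halves are needed (the factors of 2 cancel). In terms of u = z/λ (A² and the length scale cancel between numerator and denominator), P = [∫_{0}^{1.4} e^(-2·u) du] / [∫_{0}^{∞} e^(-2·u) du].
An antiderivative of e^(-2·u) is -e^(-2·u)/2; evaluating from 0 to 1.4 gives 1/2 - e^(-14/5)/2, while the full integral is 1/2.
Taking the ratio, P = 0.93919.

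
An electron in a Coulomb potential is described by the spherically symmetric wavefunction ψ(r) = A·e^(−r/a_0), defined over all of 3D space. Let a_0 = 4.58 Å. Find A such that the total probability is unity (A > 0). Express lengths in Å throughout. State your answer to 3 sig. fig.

A ≈ 0.0576 Å^(-3/2)

The normalization condition is ∫|ψ|² 4πr² dr = 1 from 0 to ∞.
(Spherical symmetry: dV = 4πr² dr.)
With ∫₀^∞ r^2 e^(−αr) dr = 2!/α^3, with ψ = A·e^(−r/a_0), the integral evaluates to A²·[π·a_0^3].
Plugging in a_0 = 4.58 yields A = 0.05756.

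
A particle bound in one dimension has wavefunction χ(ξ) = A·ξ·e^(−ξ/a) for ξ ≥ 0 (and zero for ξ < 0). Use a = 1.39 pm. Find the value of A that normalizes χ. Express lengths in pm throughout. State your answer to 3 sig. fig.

A ≈ 1.22 pm^(-3/2)

The normalization condition is ∫|χ|² dξ = 1 from 0 to ∞.
Recall ∫₀^∞ ξ^m e^(−ξ/β) dξ = m!·β^(m+1), carrying out the integral gives A² · a^3/4.
Hence A² = 1/[a^3/4].
Plugging in a = 1.39 yields A = 1.220.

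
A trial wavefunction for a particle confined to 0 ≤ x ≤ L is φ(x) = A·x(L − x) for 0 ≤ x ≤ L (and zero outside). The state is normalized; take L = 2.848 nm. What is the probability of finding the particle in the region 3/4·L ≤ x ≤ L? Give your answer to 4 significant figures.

P ≈ 0.1035

|φ|² is the probability density, so P = ∫_{3/4·L}^{L} |φ|² dx.
The normalization integral ∫|φ|²dx over the whole domain equals L^5/30·A², and A² cancels in the ratio.
In terms of u = x/L (A² and the length scale cancel between numerator and denominator), P = [∫_{3/4}^{1} u^2·(1 - u)^2 du] / [∫_{0}^{1} u^2·(1 - u)^2 du].
With ∫ u^2·(1 - u)^2 du = u^3·(6·u^2 - 15·u + 10)/30 + C, the region integral is ≈ 0.00345052 and the full one is 1/30.
Taking the ratio, P = 53/512.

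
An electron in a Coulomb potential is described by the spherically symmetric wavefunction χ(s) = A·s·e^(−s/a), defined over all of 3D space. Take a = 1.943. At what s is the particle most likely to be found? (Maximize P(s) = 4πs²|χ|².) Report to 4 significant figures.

The maximum of P(s) = 4πs²|χ|² occurs where its derivative vanishes.
This gives s = 2·a.
With a = 1.943, the most probable radial distance is 3.8860.

s ≈ 3.886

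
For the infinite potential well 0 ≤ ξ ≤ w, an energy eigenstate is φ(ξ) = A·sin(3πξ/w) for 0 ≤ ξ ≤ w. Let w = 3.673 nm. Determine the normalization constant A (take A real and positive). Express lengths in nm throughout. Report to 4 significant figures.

A ≈ 0.7379 nm^(-1/2)

We need A² ∫|f|² dξ = 1, taking the integral from 0 to w.
Using sin²θ = (1 − cos 2θ)/2, carrying out the integral gives A² · w/2.
Setting this equal to 1 gives A² = 1/(w/2).
With w = 3.673: A² = 0.54451 and A = 0.73791.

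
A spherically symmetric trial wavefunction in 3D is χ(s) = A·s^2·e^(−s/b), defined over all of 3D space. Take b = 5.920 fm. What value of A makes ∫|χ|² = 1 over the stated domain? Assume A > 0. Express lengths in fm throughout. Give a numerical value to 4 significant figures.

A ≈ 0.0002356 fm^(-7/2)

Normalization requires ∫|χ|² 4πs² ds = 1, integrated from 0 to ∞.
In 3D with spherical symmetry the volume element is 4πs² ds.
Carrying out the integral gives A² · 45·π·b^7/2.
So A² = (45·π·b^7/2)^(−1).
Plugging in b = 5.920 yields A = 0.00023562.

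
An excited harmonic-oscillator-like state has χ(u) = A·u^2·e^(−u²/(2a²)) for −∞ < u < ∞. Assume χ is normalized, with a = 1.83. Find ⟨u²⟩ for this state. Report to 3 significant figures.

The expectation value is the |χ|²-weighted average of u^2: ∫ u^2|χ|² du.
Since the A² factors cancel between numerator and denominator, ⟨u²⟩ = 5·a^2/2.
With a = 1.83, ⟨u^2⟩ = 8.372.

⟨u^2⟩ ≈ 8.37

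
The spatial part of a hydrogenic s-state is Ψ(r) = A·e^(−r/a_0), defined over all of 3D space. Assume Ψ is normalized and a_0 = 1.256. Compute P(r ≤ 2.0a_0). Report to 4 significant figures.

With dV = 4πr²dr, the probability is ∫|Ψ|² dV over r ≤ 2.0a_0.
The full normalization integral is A²·[π·a_0^3] = 1, fixing A².
Substituting u = r/a_0, A², 4π and the length scale all cancel in the ratio: P = ∫_{0}^{2.0} u^2·e^(-2·u) du / ∫_{0}^{∞} u^2·e^(-2·u) du.
With ∫ u^2·e^(-2·u) du = -(2·u^2 + 2·u + 1)·e^(-2·u)/4 + C, the region integral is 1/4 - 13·e^(-4)/4 and the full one is 1/4.
The region integral divided by the full integral gives P = 0.76190.

P ≈ 0.7619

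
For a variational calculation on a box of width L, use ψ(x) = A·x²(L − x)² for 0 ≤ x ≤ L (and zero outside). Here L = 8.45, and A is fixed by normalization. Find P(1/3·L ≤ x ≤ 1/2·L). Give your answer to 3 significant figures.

P ≈ 0.355

P = ∫_{1/3·L}^{1/2·L} |ψ(x)|² dx.
With A² fixed by ∫|ψ|² = 1, i.e. A² = (L^9/630)^(−1), substitute and integrate.
In terms of u = x/L (A² and the length scale cancel between numerator and denominator), P = [∫_{1/3}^{1/2} u^4·(1 - u)^4 du] / [∫_{0}^{1} u^4·(1 - u)^4 du].
An antiderivative of u^4·(1 - u)^4 is u^5·(70·u^4 - 315·u^3 + 540·u^2 - 420·u + 126)/630; evaluating from 1/3 to 1/2 gives ≈ 0.00056374, while the full integral is 1/630.
This works out to P = 0.3552.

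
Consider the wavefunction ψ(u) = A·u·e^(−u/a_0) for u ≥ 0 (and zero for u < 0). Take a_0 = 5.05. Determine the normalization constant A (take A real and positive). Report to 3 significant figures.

A ≈ 0.176

The normalization condition is ∫|ψ|² du = 1 from 0 to ∞.
Using ∫₀^∞ uⁿ e^(−αu) du = n!/αⁿ⁺¹, with ψ = A·u·e^(−u/a_0), the integral evaluates to A²·[a_0^3/4].
With a_0 = 5.05: A² = 0.03106 and A = 0.1762.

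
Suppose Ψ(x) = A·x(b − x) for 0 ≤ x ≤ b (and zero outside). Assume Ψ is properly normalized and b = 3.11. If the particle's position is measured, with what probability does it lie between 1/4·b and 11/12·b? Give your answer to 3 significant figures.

P = ∫_{1/4·b}^{11/12·b} |Ψ(x)|² dx.
With A² fixed by ∫|Ψ|² = 1, i.e. A² = (b^5/30)^(−1), substitute and integrate.
Substituting u = x/b, A² and the length scale cancel in the ratio: P = ∫_{1/4}^{11/12} u^2·(1 - u)^2 du / ∫_{0}^{1} u^2·(1 - u)^2 du.
Using ∫ u^2·(1 - u)^2 du = u^3·(6·u^2 - 15·u + 10)/30, the numerator is ≈ 0.029713 and the denominator is 1/30.
Evaluating gives P = 4621/5184.

P ≈ 0.891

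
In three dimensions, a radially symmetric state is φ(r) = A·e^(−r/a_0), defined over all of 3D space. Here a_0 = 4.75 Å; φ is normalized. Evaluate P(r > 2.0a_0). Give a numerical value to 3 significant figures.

P ≈ 0.238

With dV = 4πr²dr, the probability is ∫|φ|² dV over r > 2.0a_0.
The full normalization integral is A²·[π·a_0^3] = 1, fixing A².
In terms of u = r/a_0 (A², 4π and the length scale all cancel between numerator and denominator), P = [∫_{2.0}^{∞} u^2·e^(-2·u) du] / [∫_{0}^{∞} u^2·e^(-2·u) du].
An antiderivative of u^2·e^(-2·u) is -(2·u^2 + 2·u + 1)·e^(-2·u)/4; evaluating from 2.0 to ∞ gives 13·e^(-4)/4, while the full integral is 1/4.
The region integral divided by the full integral gives P = 0.2381.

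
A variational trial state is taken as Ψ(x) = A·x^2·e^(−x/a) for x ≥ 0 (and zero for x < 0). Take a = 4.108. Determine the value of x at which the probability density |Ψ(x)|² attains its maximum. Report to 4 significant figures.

x ≈ 8.216

Set d/dx [|Ψ(x)|²] = 0 and solve for x > 0.
This gives x = 2·a.
With a = 4.108, the most probable position is 8.2160.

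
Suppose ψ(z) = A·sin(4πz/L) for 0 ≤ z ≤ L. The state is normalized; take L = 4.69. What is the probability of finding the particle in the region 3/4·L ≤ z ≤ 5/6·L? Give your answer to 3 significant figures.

|ψ|² is the probability density, so P = ∫_{3/4·L}^{5/6·L} |ψ|² dz.
The normalization integral ∫|ψ|²dz over the whole domain equals L/2·A², and A² cancels in the ratio.
In terms of u = z/L (A² and the length scale cancel between numerator and denominator), P = [∫_{3/4}^{5/6} sin(4·π·u)^2 du] / [∫_{0}^{1} sin(4·π·u)^2 du].
With ∫ sin(4·π·u)^2 du = u/2 - sin(4·π·u)·cos(4·π·u)/(8·π) + C, the region integral is -√(3)/(32·π) + 1/24 and the full one is 1/2.
This works out to P = (-√(3)/16 + π/12)/π.

P ≈ 0.0489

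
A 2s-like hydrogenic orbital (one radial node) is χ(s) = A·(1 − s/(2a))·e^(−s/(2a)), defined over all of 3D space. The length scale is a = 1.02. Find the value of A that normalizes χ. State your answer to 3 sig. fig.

Normalization requires ∫|χ|² 4πs² ds = 1, integrated from 0 to ∞.
In 3D with spherical symmetry the volume element is 4πs² ds.
With ∫₀^∞ s^4 e^(−αs) ds = 4!/α^5, ∫|χ|² 4πs² ds = A²·(8·π·a^3).
So A² = (8·π·a^3)^(−1).
Substituting a = 1.02 gives A² = 0.03749, so A = 0.1936.

A ≈ 0.194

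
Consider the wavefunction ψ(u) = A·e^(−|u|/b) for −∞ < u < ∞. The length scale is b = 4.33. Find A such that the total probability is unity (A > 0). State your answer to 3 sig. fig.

Require ∫ |ψ|² du = 1 over the whole domain.
Recall ∫₀^∞ u^m e^(−u/β) du = m!·β^(m+1), the integral (without the A² prefactor) comes out to b.
With b = 4.33: A² = 0.2309 and A = 0.4806.

A ≈ 0.481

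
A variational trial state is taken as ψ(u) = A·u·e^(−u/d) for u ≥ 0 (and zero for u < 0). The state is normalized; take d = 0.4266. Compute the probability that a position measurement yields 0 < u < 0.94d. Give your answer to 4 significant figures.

P ≈ 0.2909

The probability is P = ∫ |ψ|² du over [0, 0.94d].
The normalization integral ∫|ψ|²du over the whole domain equals d^3/4·A², and A² cancels in the ratio.
Let t = u/d; then A² and the length scale cancel, so P = ∫_{0}^{0.94} t^2·e^(-2·t) dt ÷ ∫_{0}^{∞} t^2·e^(-2·t) dt.
An antiderivative of t^2·e^(-2·t) is -(2·t^2 + 2·t + 1)·e^(-2·t)/4; evaluating from 0 to 0.94 gives 1/4 - 5809·e^(-47/25)/5000, while the full integral is 1/4.
Evaluating gives P = 0.29088.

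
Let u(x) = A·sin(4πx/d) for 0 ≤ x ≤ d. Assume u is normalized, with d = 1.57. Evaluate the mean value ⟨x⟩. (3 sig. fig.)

⟨x⟩ ≈ 0.785

The expectation value is the |u|²-weighted average of x: ∫ x|u|² dx.
Using sin²θ = (1 − cos 2θ)/2, since the A² factors cancel between numerator and denominator, ⟨x⟩ = d/2.
Putting d = 1.57 gives 0.7850.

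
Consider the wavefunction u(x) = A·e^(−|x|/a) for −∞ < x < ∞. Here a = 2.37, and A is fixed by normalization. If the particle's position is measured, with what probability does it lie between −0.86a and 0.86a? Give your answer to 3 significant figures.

|u|² is the probability density, so P = ∫_{−0.86a}^{0.86a} |u|² dx.
With A² fixed by ∫|u|² = 1, i.e. A² = (a)^(−1), substitute and integrate.
Both integrals are even about x = 0, so only the x ≥ 0 halves are needed (the factors of 2 cancel). Substituting t = x/a, A² and the length scale cancel in the ratio: P = ∫_{0}^{0.86} e^(-2·t) dt / ∫_{0}^{∞} e^(-2·t) dt.
Using ∫ e^(-2·t) dt = -e^(-2·t)/2, the numerator is 1/2 - e^(-43/25)/2 and the denominator is 1/2.
Evaluating gives P = 0.8209.

P ≈ 0.821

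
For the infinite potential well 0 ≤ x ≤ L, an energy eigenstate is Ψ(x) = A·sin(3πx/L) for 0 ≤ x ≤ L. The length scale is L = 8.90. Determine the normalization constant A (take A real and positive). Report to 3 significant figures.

A ≈ 0.474

Require ∫ |Ψ|² dx = 1 over the whole domain.
The integral (without the A² prefactor) comes out to L/2.
With L = 8.90: A² = 0.2247 and A = 0.4740.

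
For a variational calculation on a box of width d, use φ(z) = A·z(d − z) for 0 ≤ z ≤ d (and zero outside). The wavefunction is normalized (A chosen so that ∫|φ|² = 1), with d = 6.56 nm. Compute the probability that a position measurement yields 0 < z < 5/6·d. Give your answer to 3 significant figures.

P ≈ 0.965

The probability is P = ∫ |φ|² dz over [0, 5/6·d].
The normalization integral ∫|φ|²dz over the whole domain equals d^5/30·A², and A² cancels in the ratio.
In terms of u = z/d (A² and the length scale cancel between numerator and denominator), P = [∫_{0}^{5/6} u^2·(1 - u)^2 du] / [∫_{0}^{1} u^2·(1 - u)^2 du].
An antiderivative of u^2·(1 - u)^2 is u^3·(6·u^2 - 15·u + 10)/30; evaluating from 0 to 5/6 gives 125/3888, while the full integral is 1/30.
This works out to P = 625/648.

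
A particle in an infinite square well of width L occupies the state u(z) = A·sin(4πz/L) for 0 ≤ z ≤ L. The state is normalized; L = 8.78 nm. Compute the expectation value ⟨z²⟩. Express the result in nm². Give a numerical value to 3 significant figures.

⟨z^2⟩ ≈ 25.5 nm^2

⟨z²⟩ = ∫ z^2 |u|² dz over the full domain.
Using sin²θ = (1 − cos 2θ)/2, since the A² factors cancel between numerator and denominator, ⟨z²⟩ = -L^2/(32·π^2) + L^2/3.
Putting L = 8.78 gives 25.45.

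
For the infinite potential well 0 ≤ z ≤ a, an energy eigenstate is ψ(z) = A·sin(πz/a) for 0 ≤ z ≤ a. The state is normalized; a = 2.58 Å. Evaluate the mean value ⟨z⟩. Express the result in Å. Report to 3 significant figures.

⟨z⟩ = ∫ z |ψ|² dz over the full domain.
Since the A² factors cancel between numerator and denominator, ⟨z⟩ = a/2.
With a = 2.58, ⟨z⟩ = 1.290.

⟨z⟩ ≈ 1.29 Å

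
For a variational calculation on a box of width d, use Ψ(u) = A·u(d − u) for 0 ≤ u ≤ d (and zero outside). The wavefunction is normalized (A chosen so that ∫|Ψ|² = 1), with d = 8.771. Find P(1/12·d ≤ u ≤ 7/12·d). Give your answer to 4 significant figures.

P ≈ 0.6483

P = ∫_{1/12·d}^{7/12·d} |Ψ(u)|² du.
With A² fixed by ∫|Ψ|² = 1, i.e. A² = (d^5/30)^(−1), substitute and integrate.
Substituting t = u/d, A² and the length scale cancel in the ratio: P = ∫_{1/12}^{7/12} t^2·(1 - t)^2 dt / ∫_{0}^{1} t^2·(1 - t)^2 dt.
With ∫ t^2·(1 - t)^2 dt = t^3·(6·t^2 - 15·t + 10)/30 + C, the region integral is ≈ 0.0216098 and the full one is 1/30.
Evaluating gives P = 4481/6912.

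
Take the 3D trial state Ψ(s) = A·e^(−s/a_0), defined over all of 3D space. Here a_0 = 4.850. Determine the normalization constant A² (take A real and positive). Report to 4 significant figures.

A^2 ≈ 0.002790

Require ∫ |Ψ|² 4πs² ds = 1 over the whole domain.
In 3D with spherical symmetry the volume element is 4πs² ds.
Recall ∫₀^∞ s^m e^(−s/β) ds = m!·β^(m+1), carrying out the integral gives A² · π·a_0^3.
Setting this equal to 1 gives A² = 1/(π·a_0^3).
With a_0 = 4.850: A² = 0.0027901 and A = 0.052822.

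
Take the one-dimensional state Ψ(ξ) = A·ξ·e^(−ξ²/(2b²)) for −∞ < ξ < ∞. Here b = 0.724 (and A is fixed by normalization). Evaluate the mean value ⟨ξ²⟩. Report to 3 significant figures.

⟨ξ^2⟩ ≈ 0.786

By definition ⟨ξ²⟩ = ∫ ξ^2 |Ψ(ξ)|² dξ.
With ∫_{−∞}^{∞} ξ^(2m) e^(−αξ²) dξ = (2m−1)!!·√π / (2^m α^(m+1/2)), evaluating both integrals, ⟨ξ²⟩ = 3·b^2/2.
With b = 0.724, ⟨ξ^2⟩ = 0.7863.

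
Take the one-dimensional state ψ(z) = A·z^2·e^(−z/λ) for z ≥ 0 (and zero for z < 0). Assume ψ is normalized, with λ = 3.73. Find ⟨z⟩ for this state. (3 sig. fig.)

⟨z⟩ ≈ 9.33

By definition ⟨z⟩ = ∫ z |ψ(z)|² dz.
With ∫₀^∞ z^5 e^(−αz) dz = 5!/α^6, evaluating both integrals, ⟨z⟩ = 5·λ/2.
Putting λ = 3.73 gives 9.325.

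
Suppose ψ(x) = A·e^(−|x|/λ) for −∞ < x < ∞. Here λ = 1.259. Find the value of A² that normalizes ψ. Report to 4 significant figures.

A^2 ≈ 0.7943

We need A² ∫|f|² dx = 1, taking the integral from −∞ to ∞.
Recall ∫₀^∞ x^m e^(−x/β) dx = m!·β^(m+1), the integral (without the A² prefactor) comes out to λ.
So A² = (λ)^(−1).
With λ = 1.259: A² = 0.79428 and A = 0.89122.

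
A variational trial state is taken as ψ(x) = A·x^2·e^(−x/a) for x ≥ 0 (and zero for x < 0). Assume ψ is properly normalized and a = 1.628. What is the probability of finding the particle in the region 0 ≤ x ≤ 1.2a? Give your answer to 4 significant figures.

P ≈ 0.09587

|ψ|² is the probability density, so P = ∫_{0}^{1.2a} |ψ|² dx.
The normalization integral ∫|ψ|²dx over the whole domain equals 3·a^5/4·A², and A² cancels in the ratio.
Substituting u = x/a, A² and the length scale cancel in the ratio: P = ∫_{0}^{1.2} u^4·e^(-2·u) du / ∫_{0}^{∞} u^4·e^(-2·u) du.
With ∫ u^4·e^(-2·u) du = -(u^4/2 + u^3 + 3·u^2/2 + 3·u/2 + 3/4)·e^(-2·u) + C, the region integral is ≈ 0.0719014 and the full one is 3/4.
Evaluating gives P = 0.095869.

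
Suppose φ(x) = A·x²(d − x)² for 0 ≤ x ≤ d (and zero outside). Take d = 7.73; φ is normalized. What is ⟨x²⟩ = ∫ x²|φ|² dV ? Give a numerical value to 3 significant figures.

⟨x²⟩ = ∫ x^2 |φ|² dx over the full domain.
Since the A² factors cancel between numerator and denominator, ⟨x²⟩ = 3·d^2/11.
Putting d = 7.73 gives 16.30.

⟨x^2⟩ ≈ 16.3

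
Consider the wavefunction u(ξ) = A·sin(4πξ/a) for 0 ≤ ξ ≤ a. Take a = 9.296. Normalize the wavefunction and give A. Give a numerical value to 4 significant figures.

A ≈ 0.4638

Require ∫ |u|² dξ = 1 over the whole domain.
∫|u|² dξ = A²·(a/2).
With a = 9.296: A² = 0.21515 and A = 0.46384.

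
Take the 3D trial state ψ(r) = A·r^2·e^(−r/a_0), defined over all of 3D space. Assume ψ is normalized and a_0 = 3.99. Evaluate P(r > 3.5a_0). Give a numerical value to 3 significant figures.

P ≈ 0.450

Integrate the radial probability density 4πr²|ψ|² over r > 3.5a_0.
The full normalization integral is A²·[45·π·a_0^7/2] = 1, fixing A².
Substituting u = r/a_0, A², 4π and the length scale all cancel in the ratio: P = ∫_{3.5}^{∞} u^6·e^(-2·u) du / ∫_{0}^{∞} u^6·e^(-2·u) du.
With ∫ u^6·e^(-2·u) du = -(4·u^6 + 12·u^5 + 30·u^4 + 60·u^3 + 90·u^2 + 90·u + 45)·e^(-2·u)/8 + C, the region integral is ≈ 2.5296 and the full one is 45/8.
Taking the ratio yields P = 0.4497.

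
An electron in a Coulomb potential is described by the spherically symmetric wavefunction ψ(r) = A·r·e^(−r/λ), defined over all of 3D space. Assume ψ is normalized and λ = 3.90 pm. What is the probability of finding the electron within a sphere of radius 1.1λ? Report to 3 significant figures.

P ≈ 0.0725

With dV = 4πr²dr, the probability is ∫|ψ|² dV over r ≤ 1.1λ.
The full normalization integral is A²·[3·π·λ^5] = 1, fixing A².
Let u = r/λ; then A², 4π and the length scale all cancel, so P = ∫_{0}^{1.1} u^4·e^(-2·u) du ÷ ∫_{0}^{∞} u^4·e^(-2·u) du.
An antiderivative of u^4·e^(-2·u) is -(u^4/2 + u^3 + 3·u^2/2 + 3·u/2 + 3/4)·e^(-2·u); evaluating from 0 to 1.1 gives ≈ 0.054372, while the full integral is 3/4.
Taking the ratio yields P = 0.07250.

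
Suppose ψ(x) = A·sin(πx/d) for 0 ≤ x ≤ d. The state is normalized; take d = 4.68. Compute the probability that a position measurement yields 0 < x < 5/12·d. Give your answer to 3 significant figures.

P = ∫_{0}^{5/12·d} |ψ(x)|² dx.
With A² fixed by ∫|ψ|² = 1, i.e. A² = (d/2)^(−1), substitute and integrate.
Let u = x/d; then A² and the length scale cancel, so P = ∫_{0}^{5/12} sin(π·u)^2 du ÷ ∫_{0}^{1} sin(π·u)^2 du.
With ∫ sin(π·u)^2 du = u/2 - sin(2·π·u)/(4·π) + C, the region integral is 5/24 - 1/(8·π) and the full one is 1/2.
This works out to P = (-3 + 5·π)/(12·π).

P ≈ 0.337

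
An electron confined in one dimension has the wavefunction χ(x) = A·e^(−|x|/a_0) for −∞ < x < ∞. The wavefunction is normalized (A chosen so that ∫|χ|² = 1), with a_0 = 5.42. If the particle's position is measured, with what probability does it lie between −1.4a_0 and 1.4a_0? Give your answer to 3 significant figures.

The probability is P = ∫ |χ|² dx over [−1.4a_0, 1.4a_0].
The normalization integral ∫|χ|²dx over the whole domain equals a_0·A², and A² cancels in the ratio.
Both integrals are even about x = 0, so only the x ≥ 0 halves are needed (the factors of 2 cancel). Let u = x/a_0; then A² and the length scale cancel, so P = ∫_{0}^{1.4} e^(-2·u) du ÷ ∫_{0}^{∞} e^(-2·u) du.
An antiderivative of e^(-2·u) is -e^(-2·u)/2; evaluating from 0 to 1.4 gives 1/2 - e^(-14/5)/2, while the full integral is 1/2.
The result is P = 0.9392.

P ≈ 0.939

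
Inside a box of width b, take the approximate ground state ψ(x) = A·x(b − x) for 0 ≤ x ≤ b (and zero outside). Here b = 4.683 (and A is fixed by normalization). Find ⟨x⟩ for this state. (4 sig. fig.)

⟨x⟩ ≈ 2.342

By definition ⟨x⟩ = ∫ x |ψ(x)|² dx.
Expanding the polynomial and integrating term by term, the ratio of the moment integral to the normalization integral gives ⟨x⟩ = b/2.
With b = 4.683, ⟨x⟩ = 2.3415.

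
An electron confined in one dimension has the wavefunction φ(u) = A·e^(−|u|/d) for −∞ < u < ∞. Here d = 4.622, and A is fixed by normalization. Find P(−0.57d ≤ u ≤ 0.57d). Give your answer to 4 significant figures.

P ≈ 0.6802

|φ|² is the probability density, so P = ∫_{−0.57d}^{0.57d} |φ|² du.
With A² fixed by ∫|φ|² = 1, i.e. A² = (d)^(−1), substitute and integrate.
By symmetry take twice the u ≥ 0 contribution in numerator and denominator; the 2's cancel. Substituting t = u/d, A² and the length scale cancel in the ratio: P = ∫_{0}^{0.57} e^(-2·t) dt / ∫_{0}^{∞} e^(-2·t) dt.
With ∫ e^(-2·t) dt = -e^(-2·t)/2 + C, the region integral is 1/2 - e^(-57/50)/2 and the full one is 1/2.
This works out to P = 0.68018.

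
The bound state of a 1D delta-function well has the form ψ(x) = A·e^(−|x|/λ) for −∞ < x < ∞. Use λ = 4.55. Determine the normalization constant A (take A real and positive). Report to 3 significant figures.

The normalization condition is ∫|ψ|² dx = 1 from −∞ to ∞.
Using ∫₀^∞ xⁿ e^(−αx) dx = n!/αⁿ⁺¹, carrying out the integral gives A² · λ.
Plugging in λ = 4.55 yields A = 0.4688.

A ≈ 0.469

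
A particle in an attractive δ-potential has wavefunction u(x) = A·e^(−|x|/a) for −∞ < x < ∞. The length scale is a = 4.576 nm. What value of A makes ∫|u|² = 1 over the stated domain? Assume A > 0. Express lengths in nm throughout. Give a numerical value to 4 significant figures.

A ≈ 0.4675 nm^(-1/2)

We need A² ∫|f|² dx = 1, taking the integral from −∞ to ∞.
Recall ∫₀^∞ x^m e^(−x/β) dx = m!·β^(m+1), carrying out the integral gives A² · a.
Plugging in a = 4.576 yields A = 0.46747.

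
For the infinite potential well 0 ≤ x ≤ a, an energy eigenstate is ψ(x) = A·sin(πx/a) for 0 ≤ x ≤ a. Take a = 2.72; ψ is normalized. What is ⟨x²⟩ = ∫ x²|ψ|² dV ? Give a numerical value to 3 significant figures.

⟨x^2⟩ ≈ 2.09

The expectation value is the |ψ|²-weighted average of x^2: ∫ x^2|ψ|² dx.
Using sin²θ = (1 − cos 2θ)/2, since the A² factors cancel between numerator and denominator, ⟨x²⟩ = -a^2/(2·π^2) + a^2/3.
Putting a = 2.72 gives 2.091.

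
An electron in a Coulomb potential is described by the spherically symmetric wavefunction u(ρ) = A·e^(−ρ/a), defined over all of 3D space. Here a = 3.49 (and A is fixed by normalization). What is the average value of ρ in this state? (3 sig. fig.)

⟨ρ⟩ ≈ 5.24

⟨ρ⟩ = ∫ ρ |u|² 4πρ² dρ over the full domain.
The ratio of the moment integral to the normalization integral gives ⟨ρ⟩ = 3·a/2.
With a = 3.49, ⟨ρ⟩ = 5.235.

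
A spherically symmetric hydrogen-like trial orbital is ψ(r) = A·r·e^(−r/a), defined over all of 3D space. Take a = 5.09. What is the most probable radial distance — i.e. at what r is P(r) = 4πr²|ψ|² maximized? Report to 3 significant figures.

r ≈ 10.2

The maximum of P(r) = 4πr²|ψ|² occurs where its derivative vanishes.
Solving yields r = 2·a.
With a = 5.09, the most probable radial distance is 10.18.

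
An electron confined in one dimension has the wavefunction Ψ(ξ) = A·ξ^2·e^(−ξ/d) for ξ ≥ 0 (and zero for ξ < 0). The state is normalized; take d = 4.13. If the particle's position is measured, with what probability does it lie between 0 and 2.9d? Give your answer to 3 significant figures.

P ≈ 0.687

P = ∫_{0}^{2.9d} |Ψ(ξ)|² dξ.
The normalization integral ∫|Ψ|²dξ over the whole domain equals 3·d^5/4·A², and A² cancels in the ratio.
In terms of u = ξ/d (A² and the length scale cancel between numerator and denominator), P = [∫_{0}^{2.9} u^4·e^(-2·u) du] / [∫_{0}^{∞} u^4·e^(-2·u) du].
Using ∫ u^4·e^(-2·u) du = -(u^4/2 + u^3 + 3·u^2/2 + 3·u/2 + 3/4)·e^(-2·u), the numerator is ≈ 0.51546 and the denominator is 3/4.
This works out to P = 0.6873.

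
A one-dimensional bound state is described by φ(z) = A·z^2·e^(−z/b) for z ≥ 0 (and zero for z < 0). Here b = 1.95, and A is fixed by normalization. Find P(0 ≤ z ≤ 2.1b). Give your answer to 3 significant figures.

P ≈ 0.410

P = ∫_{0}^{2.1b} |φ(z)|² dz.
Since A² = 1/(3·b^5/4), this is the region integral divided by the full normalization integral.
Substituting u = z/b, A² and the length scale cancel in the ratio: P = ∫_{0}^{2.1} u^4·e^(-2·u) du / ∫_{0}^{∞} u^4·e^(-2·u) du.
Using ∫ u^4·e^(-2·u) du = -(u^4/2 + u^3 + 3·u^2/2 + 3·u/2 + 3/4)·e^(-2·u), the numerator is ≈ 0.30763 and the denominator is 3/4.
Taking the ratio, P = 0.4102.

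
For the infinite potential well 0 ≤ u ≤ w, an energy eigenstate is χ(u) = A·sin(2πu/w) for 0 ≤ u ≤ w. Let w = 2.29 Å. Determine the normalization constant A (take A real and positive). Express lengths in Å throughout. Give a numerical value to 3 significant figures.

The normalization condition is ∫|χ|² du = 1 from 0 to w.
The integral (without the A² prefactor) comes out to w/2.
Substituting w = 2.29 gives A² = 0.8734, so A = 0.9345.

A ≈ 0.935 Å^(-1/2)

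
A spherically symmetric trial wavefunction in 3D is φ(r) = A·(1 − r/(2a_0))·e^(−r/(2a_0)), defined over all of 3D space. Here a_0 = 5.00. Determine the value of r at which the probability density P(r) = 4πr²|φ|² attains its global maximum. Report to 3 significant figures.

r ≈ 26.2

Set d/dr [P(r) = 4πr²|φ|²] = 0 and solve for r > 0.
Solving yields r = a_0·(√(5) + 3).
With a_0 = 5.00, the most probable radial distance is 26.18.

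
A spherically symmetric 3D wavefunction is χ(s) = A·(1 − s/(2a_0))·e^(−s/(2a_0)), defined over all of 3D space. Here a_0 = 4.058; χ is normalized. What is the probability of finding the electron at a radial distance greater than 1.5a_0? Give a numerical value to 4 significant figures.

P ≈ 0.9500

With dV = 4πs²ds, the probability is ∫|χ|² dV over s > 1.5a_0.
Normalization gives A² = 1/(8·π·a_0^3).
Substituting u = s/a_0, A², 4π and the length scale all cancel in the ratio: P = ∫_{1.5}^{∞} u^2·(1 - u/2)^2·e^(-u) du / ∫_{0}^{∞} u^2·(1 - u/2)^2·e^(-u) du.
Using ∫ u^2·(1 - u/2)^2·e^(-u) du = -(u^4/4 + u^2 + 2·u + 2)·e^(-u), the numerator is 545·e^(-3/2)/64 and the denominator is 2.
The region integral divided by the full integral gives P = 0.95005.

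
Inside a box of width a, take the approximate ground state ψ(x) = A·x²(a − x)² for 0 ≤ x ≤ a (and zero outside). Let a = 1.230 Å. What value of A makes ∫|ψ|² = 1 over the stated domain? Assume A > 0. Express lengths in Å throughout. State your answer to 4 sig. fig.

The normalization condition is ∫|ψ|² dx = 1 from 0 to a.
Carrying out the integral gives A² · a^9/630.
Hence A² = 1/[a^9/630].
Substituting a = 1.230 gives A² = 97.768, so A = 9.8877.

A ≈ 9.888 Å^(-9/2)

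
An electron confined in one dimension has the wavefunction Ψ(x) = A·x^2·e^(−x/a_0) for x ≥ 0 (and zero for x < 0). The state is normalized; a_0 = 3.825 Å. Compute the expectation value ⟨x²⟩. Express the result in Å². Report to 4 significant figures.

⟨x²⟩ = ∫ x^2 |Ψ|² dx over the full domain.
The ratio of the moment integral to the normalization integral gives ⟨x²⟩ = 15·a_0^2/2.
Putting a_0 = 3.825 gives 109.73.

⟨x^2⟩ ≈ 109.7 Å^2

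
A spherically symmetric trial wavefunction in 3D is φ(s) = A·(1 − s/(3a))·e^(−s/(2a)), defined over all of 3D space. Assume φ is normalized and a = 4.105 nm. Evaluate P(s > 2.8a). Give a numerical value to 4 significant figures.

P ≈ 0.6474

Integrate the radial probability density 4πs²|φ|² over s > 2.8a.
Normalization gives A² = 1/(8·π·a^3/3).
Let u = s/a; then A², 4π and the length scale all cancel, so P = ∫_{2.8}^{∞} u^2·(1 - u/3)^2·e^(-u) du ÷ ∫_{0}^{∞} u^2·(1 - u/3)^2·e^(-u) du.
Using ∫ u^2·(1 - u/3)^2·e^(-u) du = (-u^4 + 2·u^3 - 3·u^2 - 6·u - 6)·e^(-u)/9, the numerator is ≈ 0.431627 and the denominator is 2/3.
Taking the ratio yields P = 0.64744.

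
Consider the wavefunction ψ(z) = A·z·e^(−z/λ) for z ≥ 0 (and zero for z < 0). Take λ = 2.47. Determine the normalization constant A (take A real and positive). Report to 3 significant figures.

A ≈ 0.515

Normalization requires ∫|ψ|² dz = 1, integrated from 0 to ∞.
∫|ψ|² dz = A²·(λ^3/4).
Substituting λ = 2.47 gives A² = 0.2654, so A = 0.5152.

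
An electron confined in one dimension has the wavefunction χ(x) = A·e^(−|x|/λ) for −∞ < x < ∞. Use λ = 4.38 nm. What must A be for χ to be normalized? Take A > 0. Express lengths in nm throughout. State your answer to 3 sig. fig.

A ≈ 0.478 nm^(-1/2)

We need A² ∫|f|² dx = 1, taking the integral from −∞ to ∞.
Recall ∫₀^∞ x^m e^(−x/β) dx = m!·β^(m+1), ∫|χ|² dx = A²·(λ).
So A² = (λ)^(−1).
Substituting λ = 4.38 gives A² = 0.2283, so A = 0.4778.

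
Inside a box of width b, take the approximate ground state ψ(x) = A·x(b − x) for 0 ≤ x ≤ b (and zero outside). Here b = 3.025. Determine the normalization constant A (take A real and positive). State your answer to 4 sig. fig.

A ≈ 0.3441

We need A² ∫|f|² dx = 1, taking the integral from 0 to b.
Expanding the polynomial and integrating term by term, ∫|ψ|² dx = A²·(b^5/30).
Hence A² = 1/[b^5/30].
Plugging in b = 3.025 yields A = 0.34415.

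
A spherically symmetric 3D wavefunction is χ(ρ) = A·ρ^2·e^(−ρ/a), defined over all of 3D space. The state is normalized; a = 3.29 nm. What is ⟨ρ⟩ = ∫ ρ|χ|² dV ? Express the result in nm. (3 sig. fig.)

⟨ρ⟩ ≈ 11.5 nm

⟨ρ⟩ = ∫ ρ |χ|² 4πρ² dρ over the full domain.
Using ∫₀^∞ ρⁿ e^(−αρ) dρ = n!/αⁿ⁺¹, the ratio of the moment integral to the normalization integral gives ⟨ρ⟩ = 7·a/2.
With a = 3.29, ⟨ρ⟩ = 11.52.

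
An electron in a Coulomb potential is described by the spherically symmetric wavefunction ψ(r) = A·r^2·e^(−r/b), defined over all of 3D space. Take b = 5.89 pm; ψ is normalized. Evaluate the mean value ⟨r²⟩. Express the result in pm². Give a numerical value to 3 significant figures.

⟨r^2⟩ ≈ 486 pm^2

⟨r²⟩ = ∫ r^2 |ψ|² 4πr² dr over the full domain.
The ratio of the moment integral to the normalization integral gives ⟨r²⟩ = 14·b^2.
With b = 5.89, ⟨r^2⟩ = 485.7.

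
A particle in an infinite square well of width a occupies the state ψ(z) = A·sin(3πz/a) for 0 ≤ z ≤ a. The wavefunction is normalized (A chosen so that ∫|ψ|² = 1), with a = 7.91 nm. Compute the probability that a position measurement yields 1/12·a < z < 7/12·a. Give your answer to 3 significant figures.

P = ∫_{1/12·a}^{7/12·a} |ψ(z)|² dz.
With A² fixed by ∫|ψ|² = 1, i.e. A² = (a/2)^(−1), substitute and integrate.
Substituting u = z/a, A² and the length scale cancel in the ratio: P = ∫_{1/12}^{7/12} sin(3·π·u)^2 du / ∫_{0}^{1} sin(3·π·u)^2 du.
Using ∫ sin(3·π·u)^2 du = u/2 - sin(6·π·u)/(12·π), the numerator is 1/(6·π) + 1/4 and the denominator is 1/2.
Evaluating gives P = (2 + 3·π)/(6·π).

P ≈ 0.606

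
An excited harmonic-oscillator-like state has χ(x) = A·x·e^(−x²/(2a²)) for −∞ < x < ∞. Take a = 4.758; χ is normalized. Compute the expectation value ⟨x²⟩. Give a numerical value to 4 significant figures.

By definition ⟨x²⟩ = ∫ x^2 |χ(x)|² dx.
Differentiating ∫e^(−αx²) dx = √(π/α) under α to get the higher moments, since the A² factors cancel between numerator and denominator, ⟨x²⟩ = 3·a^2/2.
With a = 4.758, ⟨x^2⟩ = 33.958.

⟨x^2⟩ ≈ 33.96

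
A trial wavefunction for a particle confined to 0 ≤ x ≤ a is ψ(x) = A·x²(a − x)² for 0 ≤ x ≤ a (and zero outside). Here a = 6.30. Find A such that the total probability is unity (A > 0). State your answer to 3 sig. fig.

The normalization condition is ∫|ψ|² dx = 1 from 0 to a.
With ψ = A·x²(a − x)², the integral evaluates to A²·[a^9/630].
With a = 6.30: A² = 0.00004030 and A = 0.006348.

A ≈ 0.00635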